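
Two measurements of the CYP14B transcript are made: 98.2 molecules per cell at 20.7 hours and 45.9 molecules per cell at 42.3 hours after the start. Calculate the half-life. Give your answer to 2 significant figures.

20 hours

Over Δt = 42.3 − 20.7 = 21.6 hours, the level fell by a factor of 98.2/45.9 ≈ 2.1394.
n = log₂(2.1394) ≈ 1.0972 half-lives, so t½ = 21.6/1.0972 ≈ 19.686 hours.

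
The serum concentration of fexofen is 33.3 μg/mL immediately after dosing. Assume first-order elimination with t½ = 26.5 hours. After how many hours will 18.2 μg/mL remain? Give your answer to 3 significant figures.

Fraction remaining = 18.2/33.3 ≈ 0.54655.
n = log₂(33.3/18.2) = ln(1.8297)/ln 2 ≈ 0.87158 half-lives.
t = n × t½ = 0.87158 × 26.5 ≈ 23.097 hours.

23.1 hours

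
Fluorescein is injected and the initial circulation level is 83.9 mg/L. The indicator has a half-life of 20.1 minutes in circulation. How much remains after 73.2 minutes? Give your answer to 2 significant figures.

Number of half-lives: n = 73.2/20.1 ≈ 3.6418.
Remaining = 83.9 × (1/2)^3.6418 = 83.9 × 0.080115 ≈ 6.7216 mg/L.

6.7 mg/L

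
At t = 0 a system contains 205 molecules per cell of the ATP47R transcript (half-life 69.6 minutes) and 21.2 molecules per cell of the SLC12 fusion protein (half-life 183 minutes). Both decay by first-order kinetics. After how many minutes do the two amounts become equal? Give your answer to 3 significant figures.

Set 205·(1/2)^(t/69.6) = 21.2·(1/2)^(t/183).
Taking log₂: log₂(205/21.2) = t·(1/69.6 − 1/183).
log₂(9.6698) = 3.2735; 1/69.6 − 1/183 = 0.0089033.
t = 3.2735 / 0.0089033 ≈ 367.67 minutes.

368 minutes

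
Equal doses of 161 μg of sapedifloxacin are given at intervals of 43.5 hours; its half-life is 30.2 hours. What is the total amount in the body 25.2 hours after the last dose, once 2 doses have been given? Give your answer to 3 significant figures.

The 2 doses were given 68.7, 25.2 hours ago.
Total = 161·(1/2)^(68.7/30.2) + 161·(1/2)^(25.2/30.2)
      = 33.268 + 90.289 ≈ 123.56 μg.

124 μg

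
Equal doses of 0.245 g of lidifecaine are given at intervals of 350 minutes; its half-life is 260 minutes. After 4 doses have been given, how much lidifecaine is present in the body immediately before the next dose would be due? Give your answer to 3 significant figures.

0.155 g

The 4 doses were given 1400, 1050, 700, 350 minutes ago.
Total = 0.245·(1/2)^(1400/260) + 0.245·(1/2)^(1050/260) + 0.245·(1/2)^(700/260) + 0.245·(1/2)^(350/260)
      = 0.0058646 + 0.01491 + 0.037905 + 0.096368 ≈ 0.15505 g.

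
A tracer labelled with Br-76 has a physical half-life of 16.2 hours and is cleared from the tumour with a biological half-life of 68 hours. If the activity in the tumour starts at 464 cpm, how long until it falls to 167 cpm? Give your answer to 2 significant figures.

1/t_eff = 1/t_phys + 1/t_biol = 1/16.2 + 1/68 = 0.076434 per hour.
t_eff = 16.2 × 68 / (16.2 + 68) ≈ 13.083 hours.
n = log₂(464/167) ≈ 1.4743; t = 1.4743 × 13.083 ≈ 19.288 hours.

19 hours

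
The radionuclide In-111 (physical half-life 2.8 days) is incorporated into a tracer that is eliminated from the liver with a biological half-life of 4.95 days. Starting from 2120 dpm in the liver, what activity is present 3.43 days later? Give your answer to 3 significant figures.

561 dpm

1/t_eff = 1/t_phys + 1/t_biol = 1/2.8 + 1/4.95 = 0.55916 per day.
t_eff = 2.8 × 4.95 / (2.8 + 4.95) ≈ 1.7884 days.
Remaining = 2120 × (1/2)^(3.43/1.7884) = 2120 × (1/2)^1.9179 ≈ 561.02 dpm.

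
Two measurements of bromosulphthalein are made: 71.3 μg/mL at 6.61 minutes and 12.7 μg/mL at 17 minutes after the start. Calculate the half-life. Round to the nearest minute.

Over Δt = 17 − 6.61 = 10.39 minutes, the level fell by a factor of 71.3/12.7 ≈ 5.6142.
n = log₂(5.6142) ≈ 2.4891 half-lives, so t½ = 10.39/2.4891 ≈ 4.1742 minutes.

4 minutes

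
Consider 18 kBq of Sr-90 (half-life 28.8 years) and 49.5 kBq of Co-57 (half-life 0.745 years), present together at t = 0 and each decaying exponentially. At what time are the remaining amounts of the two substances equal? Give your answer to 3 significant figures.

Set 18·(1/2)^(t/28.8) = 49.5·(1/2)^(t/0.745).
Taking log₂: log₂(18/49.5) = t·(1/28.8 − 1/0.745).
log₂(0.36364) = -1.4594; 1/28.8 − 1/0.745 = -1.3076.
t = -1.4594 / -1.3076 ≈ 1.1161 years.

1.12 years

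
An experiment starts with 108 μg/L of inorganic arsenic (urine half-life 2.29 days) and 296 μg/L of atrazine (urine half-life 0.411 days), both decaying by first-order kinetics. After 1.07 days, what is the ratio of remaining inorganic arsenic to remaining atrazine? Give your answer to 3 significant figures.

1.60

inorganic arsenic: 108 × (1/2)^(1.07/2.29) = 108 × (1/2)^0.46725 ≈ 78.121 μg/L.
atrazine: 296 × (1/2)^(1.07/0.411) = 296 × (1/2)^2.6034 ≈ 48.707 μg/L.
Ratio ≈ 78.121 / 48.707 ≈ 1.6039.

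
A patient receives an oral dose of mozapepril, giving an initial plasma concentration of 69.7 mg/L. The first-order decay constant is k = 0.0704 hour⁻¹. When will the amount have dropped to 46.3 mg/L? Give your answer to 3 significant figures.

5.81 hours

t½ = ln 2 / k = 0.69315 / 0.0704 ≈ 9.8458 hours.
Fraction remaining = 46.3/69.7 ≈ 0.66428.
n = log₂(69.7/46.3) = ln(1.5054)/ln 2 ≈ 0.59015 half-lives.
t = n × t½ = 0.59015 × 9.8458 ≈ 5.8105 hours.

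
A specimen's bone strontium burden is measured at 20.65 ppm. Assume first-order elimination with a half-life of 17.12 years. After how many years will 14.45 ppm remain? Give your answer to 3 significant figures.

8.82 years

Fraction remaining = 14.45/20.65 ≈ 0.69976.
n = log₂(20.65/14.45) = ln(1.4291)/ln 2 ≈ 0.51507 half-lives.
t = n × t½ = 0.51507 × 17.12 ≈ 8.818 years.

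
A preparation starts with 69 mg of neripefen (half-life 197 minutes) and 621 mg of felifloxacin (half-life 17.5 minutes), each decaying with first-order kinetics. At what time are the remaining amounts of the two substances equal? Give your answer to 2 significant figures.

61 minutes

Set 69·(1/2)^(t/197) = 621·(1/2)^(t/17.5).
Taking log₂: log₂(69/621) = t·(1/197 − 1/17.5).
log₂(0.11111) = -3.1699; 1/197 − 1/17.5 = -0.052067.
t = -3.1699 / -0.052067 ≈ 60.882 minutes.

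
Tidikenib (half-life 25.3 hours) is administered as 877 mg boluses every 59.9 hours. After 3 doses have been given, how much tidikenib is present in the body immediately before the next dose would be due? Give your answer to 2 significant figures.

210 mg

The 3 doses were given 179.7, 119.8, 59.9 hours ago.
Total = 877·(1/2)^(179.7/25.3) + 877·(1/2)^(119.8/25.3) + 877·(1/2)^(59.9/25.3)
      = 6.3805 + 32.928 + 169.94 ≈ 209.24 mg.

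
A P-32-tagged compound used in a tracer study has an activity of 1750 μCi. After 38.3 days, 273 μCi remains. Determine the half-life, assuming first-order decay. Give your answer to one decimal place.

14.3 days

A/A₀ = 273/1750 ≈ 0.156.
n = log₂(6.4103) ≈ 2.6804 half-lives elapsed in 38.3 days.
t½ = 38.3/2.6804 ≈ 14.289 days.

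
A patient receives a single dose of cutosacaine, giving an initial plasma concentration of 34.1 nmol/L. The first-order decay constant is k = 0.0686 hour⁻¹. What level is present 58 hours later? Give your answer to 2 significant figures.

0.64 nmol/L

t½ = ln 2 / k = 0.69315 / 0.0686 ≈ 10.104 hours.
Number of half-lives: n = 58/10.104 ≈ 5.7402.
Remaining = 34.1 × (1/2)^5.7402 = 34.1 × 0.018708 ≈ 0.63795 nmol/L.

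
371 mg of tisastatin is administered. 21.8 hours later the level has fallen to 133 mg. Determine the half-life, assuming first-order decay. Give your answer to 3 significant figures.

14.7 hours

A/A₀ = 133/371 ≈ 0.35849.
n = log₂(2.7895) ≈ 1.48 half-lives elapsed in 21.8 hours.
t½ = 21.8/1.48 ≈ 14.73 hours.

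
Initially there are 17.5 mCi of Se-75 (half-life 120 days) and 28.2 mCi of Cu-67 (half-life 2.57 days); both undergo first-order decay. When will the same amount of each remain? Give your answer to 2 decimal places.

Set 17.5·(1/2)^(t/120) = 28.2·(1/2)^(t/2.57).
Taking log₂: log₂(17.5/28.2) = t·(1/120 − 1/2.57).
log₂(0.62057) = -0.68834; 1/120 − 1/2.57 = -0.38077.
t = -0.68834 / -0.38077 ≈ 1.8078 days.

1.81 days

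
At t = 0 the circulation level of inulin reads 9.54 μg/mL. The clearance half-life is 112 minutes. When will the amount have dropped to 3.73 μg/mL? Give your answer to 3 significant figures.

Fraction remaining = 3.73/9.54 ≈ 0.39099.
n = log₂(9.54/3.73) = ln(2.5576)/ln 2 ≈ 1.3548 half-lives.
t = n × t½ = 1.3548 × 112 ≈ 151.74 minutes.

152 minutes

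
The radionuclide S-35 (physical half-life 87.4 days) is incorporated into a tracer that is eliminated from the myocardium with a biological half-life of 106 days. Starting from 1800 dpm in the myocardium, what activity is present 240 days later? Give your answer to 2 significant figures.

1/t_eff = 1/t_phys + 1/t_biol = 1/87.4 + 1/106 = 0.020876 per day.
t_eff = 87.4 × 106 / (87.4 + 106) ≈ 47.903 days.
Remaining = 1800 × (1/2)^(240/47.903) = 1800 × (1/2)^5.0101 ≈ 55.856 dpm.

56 dpm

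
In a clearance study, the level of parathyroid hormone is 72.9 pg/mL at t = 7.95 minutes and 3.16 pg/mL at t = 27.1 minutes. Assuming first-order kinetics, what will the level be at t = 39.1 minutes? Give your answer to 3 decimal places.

Over Δt = 27.1 − 7.95 = 19.15 minutes, the level fell by a factor of 72.9/3.16 ≈ 23.07.
n = log₂(23.07) ≈ 4.5279 half-lives, so t½ = 19.15/4.5279 ≈ 4.2293 minutes.
From t = 27.1 to t = 39.1: 3.16 × (1/2)^((39.1−27.1)/4.2293) ≈ 0.44214 pg/mL.

0.442 pg/mL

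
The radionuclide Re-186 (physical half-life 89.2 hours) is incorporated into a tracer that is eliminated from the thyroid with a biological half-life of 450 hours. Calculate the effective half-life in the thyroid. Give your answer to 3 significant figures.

1/t_eff = 1/t_phys + 1/t_biol = 1/89.2 + 1/450 = 0.013433 per hour.
t_eff = 89.2 × 450 / (89.2 + 450) ≈ 74.444 hours.

74.4 hours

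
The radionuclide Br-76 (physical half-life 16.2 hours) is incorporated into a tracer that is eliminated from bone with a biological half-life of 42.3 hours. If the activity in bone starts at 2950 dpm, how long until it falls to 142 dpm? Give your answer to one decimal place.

51.3 hours

1/t_eff = 1/t_phys + 1/t_biol = 1/16.2 + 1/42.3 = 0.085369 per hour.
t_eff = 16.2 × 42.3 / (16.2 + 42.3) ≈ 11.714 hours.
n = log₂(2950/142) ≈ 4.3768; t = 4.3768 × 11.714 ≈ 51.269 hours.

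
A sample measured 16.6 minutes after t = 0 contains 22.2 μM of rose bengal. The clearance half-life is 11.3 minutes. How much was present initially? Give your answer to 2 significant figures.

61 μM

Number of half-lives elapsed: n = 16.6/11.3 ≈ 1.469.
A₀ = A × 2^n = 22.2 × 2^1.469 = 22.2 × 2.7684 ≈ 61.457 μM.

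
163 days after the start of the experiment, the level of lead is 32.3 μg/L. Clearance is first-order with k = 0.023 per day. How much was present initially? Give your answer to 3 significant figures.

1370 μg/L

t½ = ln 2 / k = 0.69315 / 0.023 ≈ 30.137 days.
Number of half-lives elapsed: n = 163/30.137 ≈ 5.4087.
A₀ = A × 2^n = 32.3 × 2^5.4087 = 32.3 × 42.479 ≈ 1372.1 μg/L.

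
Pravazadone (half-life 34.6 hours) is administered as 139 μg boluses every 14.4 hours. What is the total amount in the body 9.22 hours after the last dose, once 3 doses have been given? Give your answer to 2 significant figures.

270 μg

The 3 doses were given 38.02, 23.62, 9.22 hours ago.
Total = 139·(1/2)^(38.02/34.6) + 139·(1/2)^(23.62/34.6) + 139·(1/2)^(9.22/34.6)
      = 64.898 + 86.599 + 115.56 ≈ 267.05 μg.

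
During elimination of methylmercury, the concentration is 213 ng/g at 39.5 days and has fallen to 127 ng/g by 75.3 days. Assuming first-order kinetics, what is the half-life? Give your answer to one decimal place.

Over Δt = 75.3 − 39.5 = 35.8 days, the level fell by a factor of 213/127 ≈ 1.6772.
n = log₂(1.6772) ≈ 0.74602 half-lives, so t½ = 35.8/0.74602 ≈ 47.988 days.

48.0 days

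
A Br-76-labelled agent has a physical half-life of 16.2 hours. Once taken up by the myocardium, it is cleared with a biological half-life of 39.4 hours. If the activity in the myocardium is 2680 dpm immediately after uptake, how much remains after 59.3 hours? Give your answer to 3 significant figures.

74.7 dpm

1/t_eff = 1/t_phys + 1/t_biol = 1/16.2 + 1/39.4 = 0.087109 per hour.
t_eff = 16.2 × 39.4 / (16.2 + 39.4) ≈ 11.48 hours.
Remaining = 2680 × (1/2)^(59.3/11.48) = 2680 × (1/2)^5.1656 ≈ 74.67 dpm.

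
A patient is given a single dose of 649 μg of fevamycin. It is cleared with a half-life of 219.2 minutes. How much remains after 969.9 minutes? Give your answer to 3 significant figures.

30.2 μg

Number of half-lives: n = 969.9/219.2 ≈ 4.4247.
Remaining = 649 × (1/2)^4.4247 = 649 × 0.046561 ≈ 30.218 μg.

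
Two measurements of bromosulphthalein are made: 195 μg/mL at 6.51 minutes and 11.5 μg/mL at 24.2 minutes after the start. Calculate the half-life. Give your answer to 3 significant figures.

4.33 minutes

Over Δt = 24.2 − 6.51 = 17.69 minutes, the level fell by a factor of 195/11.5 ≈ 16.957.
n = log₂(16.957) ≈ 4.0838 half-lives, so t½ = 17.69/4.0838 ≈ 4.3318 minutes.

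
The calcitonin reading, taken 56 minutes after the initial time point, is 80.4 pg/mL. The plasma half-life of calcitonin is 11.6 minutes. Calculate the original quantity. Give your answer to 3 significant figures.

Number of half-lives elapsed: n = 56/11.6 ≈ 4.8276.
A₀ = A × 2^n = 80.4 × 2^4.8276 = 80.4 × 28.395 ≈ 2283 pg/mL.

2280 pg/mL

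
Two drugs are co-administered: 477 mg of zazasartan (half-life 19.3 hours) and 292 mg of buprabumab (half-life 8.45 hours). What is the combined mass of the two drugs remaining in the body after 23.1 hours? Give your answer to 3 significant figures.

zazasartan: 477 × (1/2)^(23.1/19.3) = 477 × (1/2)^1.1969 ≈ 208.07 mg.
buprabumab: 292 × (1/2)^(23.1/8.45) = 292 × (1/2)^2.7337 ≈ 43.898 mg.
Total = 208.07 + 43.898 ≈ 251.97 mg.

252 mg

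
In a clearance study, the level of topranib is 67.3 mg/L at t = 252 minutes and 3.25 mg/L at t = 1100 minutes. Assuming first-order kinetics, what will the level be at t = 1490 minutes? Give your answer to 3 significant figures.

Over Δt = 1100 − 252 = 848 minutes, the level fell by a factor of 67.3/3.25 ≈ 20.708.
n = log₂(20.708) ≈ 4.3721 half-lives, so t½ = 848/4.3721 ≈ 193.96 minutes.
From t = 1100 to t = 1490: 3.25 × (1/2)^((1490−1100)/193.96) ≈ 0.80647 mg/L.

0.806 mg/L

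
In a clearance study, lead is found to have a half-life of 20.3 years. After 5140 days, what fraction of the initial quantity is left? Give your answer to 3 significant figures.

5140 days = 14.0822 years.
n = 14.0822/20.3 ≈ 0.6937 half-lives.
Fraction remaining = (1/2)^0.6937 ≈ 0.61826.

0.618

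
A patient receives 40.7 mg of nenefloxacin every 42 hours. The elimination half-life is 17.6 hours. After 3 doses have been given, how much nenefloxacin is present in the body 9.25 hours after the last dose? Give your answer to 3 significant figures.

The 3 doses were given 93.25, 51.25, 9.25 hours ago.
Total = 40.7·(1/2)^(93.25/17.6) + 40.7·(1/2)^(51.25/17.6) + 40.7·(1/2)^(9.25/17.6)
      = 1.0343 + 5.4077 + 28.274 ≈ 34.716 mg.

34.7 mg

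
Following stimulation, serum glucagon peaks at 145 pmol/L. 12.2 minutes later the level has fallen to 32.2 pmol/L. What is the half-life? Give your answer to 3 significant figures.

A/A₀ = 32.2/145 ≈ 0.22207.
n = log₂(4.5031) ≈ 2.1709 half-lives elapsed in 12.2 minutes.
t½ = 12.2/2.1709 ≈ 5.6197 minutes.

5.62 minutes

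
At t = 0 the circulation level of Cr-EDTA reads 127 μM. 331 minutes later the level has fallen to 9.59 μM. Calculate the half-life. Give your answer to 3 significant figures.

A/A₀ = 9.59/127 ≈ 0.075512.
n = log₂(13.243) ≈ 3.7272 half-lives elapsed in 331 minutes.
t½ = 331/3.7272 ≈ 88.808 minutes.

88.8 minutes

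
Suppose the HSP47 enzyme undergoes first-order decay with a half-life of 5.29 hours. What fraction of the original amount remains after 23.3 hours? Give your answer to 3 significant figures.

0.0472

n = 23.3/5.29 ≈ 4.4045 half-lives.
Fraction remaining = (1/2)^4.4045 ≈ 0.047217.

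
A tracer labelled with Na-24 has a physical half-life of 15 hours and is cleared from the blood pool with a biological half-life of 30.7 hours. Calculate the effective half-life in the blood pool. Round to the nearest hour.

10 hours

1/t_eff = 1/t_phys + 1/t_biol = 1/15 + 1/30.7 = 0.09924 per hour.
t_eff = 15 × 30.7 / (15 + 30.7) ≈ 10.077 hours.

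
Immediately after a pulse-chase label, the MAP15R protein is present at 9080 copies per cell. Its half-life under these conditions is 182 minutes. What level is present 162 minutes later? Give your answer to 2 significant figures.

4900 copies per cell

Number of half-lives: n = 162/182 ≈ 0.89011.
Remaining = 9080 × (1/2)^0.89011 = 9080 × 0.53957 ≈ 4899.3 copies per cell.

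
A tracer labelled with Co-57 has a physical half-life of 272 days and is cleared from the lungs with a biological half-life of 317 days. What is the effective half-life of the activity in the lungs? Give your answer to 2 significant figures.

1/t_eff = 1/t_phys + 1/t_biol = 1/272 + 1/317 = 0.006831 per day.
t_eff = 272 × 317 / (272 + 317) ≈ 146.39 days.

150 days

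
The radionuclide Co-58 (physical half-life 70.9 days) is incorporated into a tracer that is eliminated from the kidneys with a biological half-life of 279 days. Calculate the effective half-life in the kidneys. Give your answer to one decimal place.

56.5 days

1/t_eff = 1/t_phys + 1/t_biol = 1/70.9 + 1/279 = 0.017689 per day.
t_eff = 70.9 × 279 / (70.9 + 279) ≈ 56.534 days.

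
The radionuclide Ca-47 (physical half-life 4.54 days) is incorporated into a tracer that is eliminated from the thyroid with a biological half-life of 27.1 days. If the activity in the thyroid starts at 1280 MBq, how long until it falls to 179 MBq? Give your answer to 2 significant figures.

1/t_eff = 1/t_phys + 1/t_biol = 1/4.54 + 1/27.1 = 0.25716 per day.
t_eff = 4.54 × 27.1 / (4.54 + 27.1) ≈ 3.8886 days.
n = log₂(1280/179) ≈ 2.8381; t = 2.8381 × 3.8886 ≈ 11.036 days.

11 days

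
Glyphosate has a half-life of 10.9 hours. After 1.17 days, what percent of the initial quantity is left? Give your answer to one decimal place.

16.8%

1.17 days = 28.08 hours.
n = 28.08/10.9 ≈ 2.5761 half-lives.
Fraction remaining = (1/2)^2.5761 ≈ 0.16769, i.e. 16.769%.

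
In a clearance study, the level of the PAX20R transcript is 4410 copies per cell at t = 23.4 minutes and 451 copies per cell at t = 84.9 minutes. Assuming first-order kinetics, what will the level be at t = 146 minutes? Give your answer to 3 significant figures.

Over Δt = 84.9 − 23.4 = 61.5 minutes, the level fell by a factor of 4410/451 ≈ 9.7783.
n = log₂(9.7783) ≈ 3.2896 half-lives, so t½ = 61.5/3.2896 ≈ 18.695 minutes.
From t = 84.9 to t = 146: 451 × (1/2)^((146−84.9)/18.695) ≈ 46.812 copies per cell.

46.8 copies per cell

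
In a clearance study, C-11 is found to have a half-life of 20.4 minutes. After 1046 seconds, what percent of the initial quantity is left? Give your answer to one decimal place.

1046 seconds = 17.4333 minutes.
n = 17.4333/20.4 ≈ 0.85458 half-lives.
Fraction remaining = (1/2)^0.85458 ≈ 0.55303, i.e. 55.303%.

55.3%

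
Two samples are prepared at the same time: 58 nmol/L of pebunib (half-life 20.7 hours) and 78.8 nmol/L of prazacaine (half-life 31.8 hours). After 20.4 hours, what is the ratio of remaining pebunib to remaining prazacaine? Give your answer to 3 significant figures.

0.580

pebunib: 58 × (1/2)^(20.4/20.7) = 58 × (1/2)^0.98551 ≈ 29.293 nmol/L.
prazacaine: 78.8 × (1/2)^(20.4/31.8) = 78.8 × (1/2)^0.64151 ≈ 50.514 nmol/L.
Ratio ≈ 29.293 / 50.514 ≈ 0.57989.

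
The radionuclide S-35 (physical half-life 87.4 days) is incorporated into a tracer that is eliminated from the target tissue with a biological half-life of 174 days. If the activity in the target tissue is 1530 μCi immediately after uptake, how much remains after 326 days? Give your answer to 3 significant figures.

1/t_eff = 1/t_phys + 1/t_biol = 1/87.4 + 1/174 = 0.017189 per day.
t_eff = 87.4 × 174 / (87.4 + 174) ≈ 58.178 days.
Remaining = 1530 × (1/2)^(326/58.178) = 1530 × (1/2)^5.6035 ≈ 31.467 μCi.

31.5 μCi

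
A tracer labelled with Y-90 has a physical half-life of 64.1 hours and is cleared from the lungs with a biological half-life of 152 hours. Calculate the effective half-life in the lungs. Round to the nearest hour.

45 hours

1/t_eff = 1/t_phys + 1/t_biol = 1/64.1 + 1/152 = 0.02218 per hour.
t_eff = 64.1 × 152 / (64.1 + 152) ≈ 45.087 hours.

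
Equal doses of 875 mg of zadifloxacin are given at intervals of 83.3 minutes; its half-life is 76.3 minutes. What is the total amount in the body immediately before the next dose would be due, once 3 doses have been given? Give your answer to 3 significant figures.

694 mg

The 3 doses were given 249.9, 166.6, 83.3 minutes ago.
Total = 875·(1/2)^(249.9/76.3) + 875·(1/2)^(166.6/76.3) + 875·(1/2)^(83.3/76.3)
      = 90.379 + 192.63 + 410.54 ≈ 693.55 mg.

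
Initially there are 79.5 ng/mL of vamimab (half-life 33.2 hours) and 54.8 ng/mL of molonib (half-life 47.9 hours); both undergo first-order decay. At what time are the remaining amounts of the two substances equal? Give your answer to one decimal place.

Set 79.5·(1/2)^(t/33.2) = 54.8·(1/2)^(t/47.9).
Taking log₂: log₂(79.5/54.8) = t·(1/33.2 − 1/47.9).
log₂(1.4507) = 0.53678; 1/33.2 − 1/47.9 = 0.0092437.
t = 0.53678 / 0.0092437 ≈ 58.07 hours.

58.1 hours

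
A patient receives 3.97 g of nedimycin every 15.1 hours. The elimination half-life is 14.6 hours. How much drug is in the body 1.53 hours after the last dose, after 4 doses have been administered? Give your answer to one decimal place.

The 4 doses were given 46.83, 31.73, 16.63, 1.53 hours ago.
Total = 3.97·(1/2)^(46.83/14.6) + 3.97·(1/2)^(31.73/14.6) + 3.97·(1/2)^(16.63/14.6) + 3.97·(1/2)^(1.53/14.6)
      = 0.42976 + 0.88017 + 1.8026 + 3.6919 ≈ 6.8044 g.

6.8 g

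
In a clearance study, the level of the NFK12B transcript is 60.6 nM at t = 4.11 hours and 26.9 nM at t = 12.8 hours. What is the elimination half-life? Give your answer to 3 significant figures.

7.42 hours

Over Δt = 12.8 − 4.11 = 8.69 hours, the level fell by a factor of 60.6/26.9 ≈ 2.2528.
n = log₂(2.2528) ≈ 1.1717 half-lives, so t½ = 8.69/1.1717 ≈ 7.4165 hours.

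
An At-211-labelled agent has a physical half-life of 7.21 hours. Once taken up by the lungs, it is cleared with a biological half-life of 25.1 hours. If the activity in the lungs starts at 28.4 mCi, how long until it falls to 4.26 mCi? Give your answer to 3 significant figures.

1/t_eff = 1/t_phys + 1/t_biol = 1/7.21 + 1/25.1 = 0.17854 per hour.
t_eff = 7.21 × 25.1 / (7.21 + 25.1) ≈ 5.6011 hours.
n = log₂(28.4/4.26) ≈ 2.737; t = 2.737 × 5.6011 ≈ 15.33 hours.

15.3 hours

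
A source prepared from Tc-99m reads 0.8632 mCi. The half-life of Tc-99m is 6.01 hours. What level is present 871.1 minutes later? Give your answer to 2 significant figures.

Convert the elapsed time: 871.1 minutes = 14.5183 hours.
Number of half-lives: n = 14.5183/6.01 ≈ 2.4157.
Remaining = 0.8632 × (1/2)^2.4157 = 0.8632 × 0.18741 ≈ 0.16178 mCi.

0.16 mCi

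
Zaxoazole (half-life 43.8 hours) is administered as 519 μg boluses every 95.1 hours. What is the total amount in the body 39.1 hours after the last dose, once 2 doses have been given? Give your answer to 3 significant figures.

342 μg

The 2 doses were given 134.2, 39.1 hours ago.
Total = 519·(1/2)^(134.2/43.8) + 519·(1/2)^(39.1/43.8)
      = 62.063 + 279.54 ≈ 341.6 μg.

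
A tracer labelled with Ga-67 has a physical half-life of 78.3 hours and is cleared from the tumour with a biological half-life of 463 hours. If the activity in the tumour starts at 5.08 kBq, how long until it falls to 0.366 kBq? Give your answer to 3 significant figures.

254 hours

1/t_eff = 1/t_phys + 1/t_biol = 1/78.3 + 1/463 = 0.014931 per hour.
t_eff = 78.3 × 463 / (78.3 + 463) ≈ 66.974 hours.
n = log₂(5.08/0.366) ≈ 3.7949; t = 3.7949 × 66.974 ≈ 254.16 hours.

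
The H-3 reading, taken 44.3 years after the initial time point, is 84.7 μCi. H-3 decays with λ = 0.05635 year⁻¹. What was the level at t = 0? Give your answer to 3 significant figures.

1030 μCi

t½ = ln 2 / λ = 0.69315 / 0.05635 ≈ 12.301 years.
Number of half-lives elapsed: n = 44.3/12.301 ≈ 3.6014.
A₀ = A × 2^n = 84.7 × 2^3.6014 = 84.7 × 12.138 ≈ 1028.1 μCi.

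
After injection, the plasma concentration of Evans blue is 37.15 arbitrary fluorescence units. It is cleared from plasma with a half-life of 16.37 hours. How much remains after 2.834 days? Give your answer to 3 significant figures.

Convert the elapsed time: 2.834 days = 68.016 hours.
Number of half-lives: n = 68.016/16.37 ≈ 4.1549.
Remaining = 37.15 × (1/2)^4.1549 = 37.15 × 0.056136 ≈ 2.0855 arbitrary fluorescence units.

2.09 arbitrary fluorescence units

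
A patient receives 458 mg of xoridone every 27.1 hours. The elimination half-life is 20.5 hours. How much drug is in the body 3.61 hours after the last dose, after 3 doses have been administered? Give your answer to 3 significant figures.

632 mg

The 3 doses were given 57.81, 30.71, 3.61 hours ago.
Total = 458·(1/2)^(57.81/20.5) + 458·(1/2)^(30.71/20.5) + 458·(1/2)^(3.61/20.5)
      = 64.858 + 162.15 + 405.37 ≈ 632.38 mg.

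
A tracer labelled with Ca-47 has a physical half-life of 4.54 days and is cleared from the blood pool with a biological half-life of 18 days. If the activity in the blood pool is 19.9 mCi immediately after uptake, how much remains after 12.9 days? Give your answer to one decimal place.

1.7 mCi

1/t_eff = 1/t_phys + 1/t_biol = 1/4.54 + 1/18 = 0.27582 per day.
t_eff = 4.54 × 18 / (4.54 + 18) ≈ 3.6256 days.
Remaining = 19.9 × (1/2)^(12.9/3.6256) = 19.9 × (1/2)^3.5581 ≈ 1.6895 mCi.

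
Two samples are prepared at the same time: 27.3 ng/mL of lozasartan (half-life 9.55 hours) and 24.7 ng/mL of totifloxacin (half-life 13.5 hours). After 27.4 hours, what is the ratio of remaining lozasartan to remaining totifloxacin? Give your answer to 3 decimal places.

0.618

lozasartan: 27.3 × (1/2)^(27.4/9.55) = 27.3 × (1/2)^2.8691 ≈ 3.7366 ng/mL.
totifloxacin: 24.7 × (1/2)^(27.4/13.5) = 24.7 × (1/2)^2.0296 ≈ 6.0495 ng/mL.
Ratio ≈ 3.7366 / 6.0495 ≈ 0.61767.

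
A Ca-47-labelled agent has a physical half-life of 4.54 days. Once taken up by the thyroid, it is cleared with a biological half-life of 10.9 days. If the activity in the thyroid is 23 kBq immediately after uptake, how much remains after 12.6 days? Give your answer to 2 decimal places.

1/t_eff = 1/t_phys + 1/t_biol = 1/4.54 + 1/10.9 = 0.31201 per day.
t_eff = 4.54 × 10.9 / (4.54 + 10.9) ≈ 3.2051 days.
Remaining = 23 × (1/2)^(12.6/3.2051) = 23 × (1/2)^3.9313 ≈ 1.5076 kBq.

1.51 kBq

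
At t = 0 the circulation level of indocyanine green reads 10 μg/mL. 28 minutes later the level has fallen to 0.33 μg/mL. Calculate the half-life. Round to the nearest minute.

A/A₀ = 0.33/10 ≈ 0.033.
n = log₂(30.303) ≈ 4.9214 half-lives elapsed in 28 minutes.
t½ = 28/4.9214 ≈ 5.6894 minutes.

6 minutes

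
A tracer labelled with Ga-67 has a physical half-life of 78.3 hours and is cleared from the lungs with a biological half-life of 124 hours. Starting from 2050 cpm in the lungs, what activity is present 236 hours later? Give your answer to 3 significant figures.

67.8 cpm

1/t_eff = 1/t_phys + 1/t_biol = 1/78.3 + 1/124 = 0.020836 per hour.
t_eff = 78.3 × 124 / (78.3 + 124) ≈ 47.994 hours.
Remaining = 2050 × (1/2)^(236/47.994) = 2050 × (1/2)^4.9173 ≈ 67.843 cpm.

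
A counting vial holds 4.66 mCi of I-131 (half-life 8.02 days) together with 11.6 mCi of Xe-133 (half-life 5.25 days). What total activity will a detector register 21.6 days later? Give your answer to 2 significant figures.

1.4 mCi

I-131: 4.66 × (1/2)^(21.6/8.02) = 4.66 × (1/2)^2.6933 ≈ 0.7205 mCi.
Xe-133: 11.6 × (1/2)^(21.6/5.25) = 11.6 × (1/2)^4.1143 ≈ 0.66978 mCi.
Total = 0.7205 + 0.66978 ≈ 1.3903 mCi.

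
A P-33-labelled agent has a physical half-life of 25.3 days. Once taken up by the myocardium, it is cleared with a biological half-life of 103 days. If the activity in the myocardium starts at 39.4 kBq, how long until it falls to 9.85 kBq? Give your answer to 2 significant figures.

41 days

1/t_eff = 1/t_phys + 1/t_biol = 1/25.3 + 1/103 = 0.049234 per day.
t_eff = 25.3 × 103 / (25.3 + 103) ≈ 20.311 days.
n = log₂(39.4/9.85) ≈ 2; t = 2 × 20.311 ≈ 40.622 days.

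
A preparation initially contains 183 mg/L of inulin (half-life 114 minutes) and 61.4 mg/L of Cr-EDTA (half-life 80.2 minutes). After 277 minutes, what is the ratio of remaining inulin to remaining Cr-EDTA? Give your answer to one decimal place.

inulin: 183 × (1/2)^(277/114) = 183 × (1/2)^2.4298 ≈ 33.963 mg/L.
Cr-EDTA: 61.4 × (1/2)^(277/80.2) = 61.4 × (1/2)^3.4539 ≈ 5.6034 mg/L.
Ratio ≈ 33.963 / 5.6034 ≈ 6.0611.

6.1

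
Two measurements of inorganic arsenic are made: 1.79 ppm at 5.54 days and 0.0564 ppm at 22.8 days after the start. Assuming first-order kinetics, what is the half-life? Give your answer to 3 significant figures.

Over Δt = 22.8 − 5.54 = 17.26 days, the level fell by a factor of 1.79/0.0564 ≈ 31.738.
n = log₂(31.738) ≈ 4.9881 half-lives, so t½ = 17.26/4.9881 ≈ 3.4602 days.

3.46 days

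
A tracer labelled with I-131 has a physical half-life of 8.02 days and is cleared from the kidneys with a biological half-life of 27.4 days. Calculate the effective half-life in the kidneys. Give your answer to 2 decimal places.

6.20 days

1/t_eff = 1/t_phys + 1/t_biol = 1/8.02 + 1/27.4 = 0.16118 per day.
t_eff = 8.02 × 27.4 / (8.02 + 27.4) ≈ 6.2041 days.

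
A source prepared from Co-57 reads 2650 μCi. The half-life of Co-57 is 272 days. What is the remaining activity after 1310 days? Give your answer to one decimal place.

94.1 μCi

Number of half-lives: n = 1310/272 ≈ 4.8162.
Remaining = 2650 × (1/2)^4.8162 = 2650 × 0.035497 ≈ 94.066 μCi.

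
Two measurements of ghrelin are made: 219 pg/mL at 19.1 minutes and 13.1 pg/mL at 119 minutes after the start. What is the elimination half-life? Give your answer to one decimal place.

24.6 minutes

Over Δt = 119 − 19.1 = 99.9 minutes, the level fell by a factor of 219/13.1 ≈ 16.718.
n = log₂(16.718) ≈ 4.0633 half-lives, so t½ = 99.9/4.0633 ≈ 24.586 minutes.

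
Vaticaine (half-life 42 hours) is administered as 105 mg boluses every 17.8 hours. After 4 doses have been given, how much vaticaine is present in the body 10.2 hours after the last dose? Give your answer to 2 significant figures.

The 4 doses were given 63.6, 45.8, 28, 10.2 hours ago.
Total = 105·(1/2)^(63.6/42) + 105·(1/2)^(45.8/42) + 105·(1/2)^(28/42) + 105·(1/2)^(10.2/42)
      = 36.757 + 49.309 + 66.146 + 88.732 ≈ 240.94 mg.

240 mg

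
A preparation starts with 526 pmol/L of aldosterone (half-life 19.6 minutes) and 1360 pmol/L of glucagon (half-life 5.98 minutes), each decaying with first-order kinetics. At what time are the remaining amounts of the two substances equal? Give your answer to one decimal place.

11.8 minutes

Set 526·(1/2)^(t/19.6) = 1360·(1/2)^(t/5.98).
Taking log₂: log₂(526/1360) = t·(1/19.6 − 1/5.98).
log₂(0.38676) = -1.3705; 1/19.6 − 1/5.98 = -0.1162.
t = -1.3705 / -0.1162 ≈ 11.794 minutes.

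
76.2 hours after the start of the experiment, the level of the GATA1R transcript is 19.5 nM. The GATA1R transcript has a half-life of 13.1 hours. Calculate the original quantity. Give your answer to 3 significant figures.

1100 nM

Number of half-lives elapsed: n = 76.2/13.1 ≈ 5.8168.
A₀ = A × 2^n = 19.5 × 2^5.8168 = 19.5 × 56.368 ≈ 1099.2 nM.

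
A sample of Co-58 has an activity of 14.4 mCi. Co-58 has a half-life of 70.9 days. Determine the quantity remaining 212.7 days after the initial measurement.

1.8 mCi

Elapsed time is 3 half-lives (212.7/70.9).
Each half-life halves the amount: 14.4 × (1/2)^3 = 14.4/8 = 1.8 mCi.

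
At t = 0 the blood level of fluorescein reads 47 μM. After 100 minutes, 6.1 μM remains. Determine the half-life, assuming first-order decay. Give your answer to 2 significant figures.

34 minutes

A/A₀ = 6.1/47 ≈ 0.12979.
n = log₂(7.7049) ≈ 2.9458 half-lives elapsed in 100 minutes.
t½ = 100/2.9458 ≈ 33.947 minutes.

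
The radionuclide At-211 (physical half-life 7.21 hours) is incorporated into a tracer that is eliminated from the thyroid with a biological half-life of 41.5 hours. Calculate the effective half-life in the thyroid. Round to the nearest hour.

1/t_eff = 1/t_phys + 1/t_biol = 1/7.21 + 1/41.5 = 0.16279 per hour.
t_eff = 7.21 × 41.5 / (7.21 + 41.5) ≈ 6.1428 hours.

6 hours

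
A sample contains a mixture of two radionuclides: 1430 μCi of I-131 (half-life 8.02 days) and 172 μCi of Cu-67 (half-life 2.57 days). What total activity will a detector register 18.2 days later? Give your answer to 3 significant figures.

I-131: 1430 × (1/2)^(18.2/8.02) = 1430 × (1/2)^2.2693 ≈ 296.62 μCi.
Cu-67: 172 × (1/2)^(18.2/2.57) = 172 × (1/2)^7.0817 ≈ 1.2698 μCi.
Total = 296.62 + 1.2698 ≈ 297.89 μCi.

298 μCi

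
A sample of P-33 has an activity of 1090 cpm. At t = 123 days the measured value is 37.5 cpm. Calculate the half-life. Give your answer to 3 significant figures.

A/A₀ = 37.5/1090 ≈ 0.034404.
n = log₂(29.067) ≈ 4.8613 half-lives elapsed in 123 days.
t½ = 123/4.8613 ≈ 25.302 days.

25.3 days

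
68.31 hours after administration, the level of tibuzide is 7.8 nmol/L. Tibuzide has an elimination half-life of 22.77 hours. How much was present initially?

Number of half-lives elapsed: n = 68.31/22.77 ≈ 3.
A₀ = A × 2^n = 7.8 × 2^3 = 7.8 × 8 ≈ 62.4 nmol/L.

62.4 nmol/L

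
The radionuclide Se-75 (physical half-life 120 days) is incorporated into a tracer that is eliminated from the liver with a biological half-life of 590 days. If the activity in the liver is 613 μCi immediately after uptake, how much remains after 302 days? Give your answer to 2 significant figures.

75 μCi

1/t_eff = 1/t_phys + 1/t_biol = 1/120 + 1/590 = 0.010028 per day.
t_eff = 120 × 590 / (120 + 590) ≈ 99.718 days.
Remaining = 613 × (1/2)^(302/99.718) = 613 × (1/2)^3.0285 ≈ 75.125 μCi.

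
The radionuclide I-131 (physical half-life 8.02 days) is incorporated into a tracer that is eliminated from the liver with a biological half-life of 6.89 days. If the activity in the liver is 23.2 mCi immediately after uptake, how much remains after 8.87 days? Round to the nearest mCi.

4 mCi

1/t_eff = 1/t_phys + 1/t_biol = 1/8.02 + 1/6.89 = 0.26983 per day.
t_eff = 8.02 × 6.89 / (8.02 + 6.89) ≈ 3.7061 days.
Remaining = 23.2 × (1/2)^(8.87/3.7061) = 23.2 × (1/2)^2.3934 ≈ 4.4159 mCi.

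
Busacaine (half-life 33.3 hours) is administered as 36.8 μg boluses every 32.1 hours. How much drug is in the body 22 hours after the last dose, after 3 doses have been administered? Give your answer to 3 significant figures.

The 3 doses were given 86.2, 54.1, 22 hours ago.
Total = 36.8·(1/2)^(86.2/33.3) + 36.8·(1/2)^(54.1/33.3) + 36.8·(1/2)^(22/33.3)
      = 6.1179 + 11.934 + 23.279 ≈ 41.331 μg.

41.3 μg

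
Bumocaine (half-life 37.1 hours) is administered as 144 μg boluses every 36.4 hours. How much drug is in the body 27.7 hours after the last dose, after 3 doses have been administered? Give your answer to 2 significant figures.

150 μg

The 3 doses were given 100.5, 64.1, 27.7 hours ago.
Total = 144·(1/2)^(100.5/37.1) + 144·(1/2)^(64.1/37.1) + 144·(1/2)^(27.7/37.1)
      = 22.024 + 43.476 + 85.823 ≈ 151.32 μg.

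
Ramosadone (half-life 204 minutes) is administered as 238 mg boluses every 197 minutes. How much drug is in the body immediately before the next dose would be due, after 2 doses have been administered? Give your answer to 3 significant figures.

184 mg

The 2 doses were given 394, 197 minutes ago.
Total = 238·(1/2)^(394/204) + 238·(1/2)^(197/204)
      = 62.399 + 121.86 ≈ 184.26 mg.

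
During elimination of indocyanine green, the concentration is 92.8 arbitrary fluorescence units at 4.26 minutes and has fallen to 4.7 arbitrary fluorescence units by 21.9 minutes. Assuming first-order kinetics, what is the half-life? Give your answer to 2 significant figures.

4.1 minutes

Over Δt = 21.9 − 4.26 = 17.64 minutes, the level fell by a factor of 92.8/4.7 ≈ 19.745.
n = log₂(19.745) ≈ 4.3034 half-lives, so t½ = 17.64/4.3034 ≈ 4.0991 minutes.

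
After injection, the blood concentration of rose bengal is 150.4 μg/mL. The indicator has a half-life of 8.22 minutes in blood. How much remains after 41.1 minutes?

Elapsed time is 5 half-lives (41.1/8.22).
Each half-life halves the amount: 150.4 × (1/2)^5 = 150.4/32 = 4.7 μg/mL.

4.7 μg/mL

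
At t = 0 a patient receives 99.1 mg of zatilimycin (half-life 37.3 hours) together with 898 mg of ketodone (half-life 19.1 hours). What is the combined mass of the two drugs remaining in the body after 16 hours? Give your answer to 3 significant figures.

zatilimycin: 99.1 × (1/2)^(16/37.3) = 99.1 × (1/2)^0.42895 ≈ 73.611 mg.
ketodone: 898 × (1/2)^(16/19.1) = 898 × (1/2)^0.8377 ≈ 502.46 mg.
Total = 73.611 + 502.46 ≈ 576.08 mg.

576 mg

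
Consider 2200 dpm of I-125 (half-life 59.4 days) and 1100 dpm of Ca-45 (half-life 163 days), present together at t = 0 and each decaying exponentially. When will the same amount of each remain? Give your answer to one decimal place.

Set 2200·(1/2)^(t/59.4) = 1100·(1/2)^(t/163).
Taking log₂: log₂(2200/1100) = t·(1/59.4 − 1/163).
log₂(2) = 1; 1/59.4 − 1/163 = 0.0107.
t = 1 / 0.0107 ≈ 93.458 days.

93.5 days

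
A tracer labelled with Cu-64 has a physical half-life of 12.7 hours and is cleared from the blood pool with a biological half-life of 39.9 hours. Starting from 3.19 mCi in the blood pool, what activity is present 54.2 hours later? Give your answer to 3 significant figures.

0.0646 mCi

1/t_eff = 1/t_phys + 1/t_biol = 1/12.7 + 1/39.9 = 0.1038 per hour.
t_eff = 12.7 × 39.9 / (12.7 + 39.9) ≈ 9.6337 hours.
Remaining = 3.19 × (1/2)^(54.2/9.6337) = 3.19 × (1/2)^5.6261 ≈ 0.06459 mCi.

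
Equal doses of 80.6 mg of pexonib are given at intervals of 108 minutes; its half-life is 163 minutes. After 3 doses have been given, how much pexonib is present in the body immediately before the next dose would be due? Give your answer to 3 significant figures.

The 3 doses were given 324, 216, 108 minutes ago.
Total = 80.6·(1/2)^(324/163) + 80.6·(1/2)^(216/163) + 80.6·(1/2)^(108/163)
      = 20.322 + 32.168 + 50.919 ≈ 103.41 mg.

103 mg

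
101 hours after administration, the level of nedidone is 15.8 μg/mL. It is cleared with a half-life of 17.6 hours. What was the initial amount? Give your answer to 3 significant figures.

Number of half-lives elapsed: n = 101/17.6 ≈ 5.7386.
A₀ = A × 2^n = 15.8 × 2^5.7386 = 15.8 × 53.395 ≈ 843.64 μg/mL.

844 μg/mL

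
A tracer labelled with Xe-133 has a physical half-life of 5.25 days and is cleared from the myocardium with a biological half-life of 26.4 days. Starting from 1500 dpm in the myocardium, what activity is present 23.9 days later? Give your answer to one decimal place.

34.1 dpm

1/t_eff = 1/t_phys + 1/t_biol = 1/5.25 + 1/26.4 = 0.22835 per day.
t_eff = 5.25 × 26.4 / (5.25 + 26.4) ≈ 4.3791 days.
Remaining = 1500 × (1/2)^(23.9/4.3791) = 1500 × (1/2)^5.4577 ≈ 34.132 dpm.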